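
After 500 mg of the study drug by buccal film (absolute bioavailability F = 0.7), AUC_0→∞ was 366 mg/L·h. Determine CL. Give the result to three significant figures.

CL = 0.956 L/h

CL = F × Dose / AUC_0→∞
   = 0.7 × 500 / 366 = 0.956284 L/h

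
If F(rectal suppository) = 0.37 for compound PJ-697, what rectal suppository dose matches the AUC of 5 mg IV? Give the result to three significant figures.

D_rectal = 13.5 mg

For equal systemic exposure: F × D_ev = D_iv
D_ev = D_iv / F = 5 / 0.37 = 13.5135 mg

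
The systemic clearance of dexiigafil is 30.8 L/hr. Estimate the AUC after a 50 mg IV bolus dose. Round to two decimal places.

AUC_0→∞ = Dose_iv / CL
        = 50 / 30.8 = 1.62338 mg/L·hr

AUC = 1.62 mg/L·hr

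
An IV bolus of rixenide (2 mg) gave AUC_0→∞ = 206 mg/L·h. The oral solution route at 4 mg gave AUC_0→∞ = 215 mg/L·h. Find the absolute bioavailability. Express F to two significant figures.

F = 0.52

F = (AUC_ev / D_ev) / (AUC_iv / D_iv)
  = (215/4) / (206/2)
  = 53.75 / 103 = 0.5218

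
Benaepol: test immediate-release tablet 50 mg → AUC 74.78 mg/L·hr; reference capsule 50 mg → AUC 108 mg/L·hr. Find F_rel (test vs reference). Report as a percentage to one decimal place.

F_rel = (AUC_test/D_test) / (AUC_ref/D_ref)
      = (74.78/50) / (108/50)
      = 1.4956 / 2.16 = 0.6924 = 69.24%

F_rel = 69.2%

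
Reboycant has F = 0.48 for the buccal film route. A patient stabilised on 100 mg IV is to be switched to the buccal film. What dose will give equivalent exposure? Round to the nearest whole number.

For equal systemic exposure: F × D_ev = D_iv
D_ev = D_iv / F = 100 / 0.48 = 208.333 mg

D_buccal = 208 mg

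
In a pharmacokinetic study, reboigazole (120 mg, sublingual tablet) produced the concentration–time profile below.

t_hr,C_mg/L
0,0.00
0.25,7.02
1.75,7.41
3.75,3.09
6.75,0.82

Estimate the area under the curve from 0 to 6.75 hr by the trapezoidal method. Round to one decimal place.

Trapezoidal AUC_0→6.75:
  [0→0.25]: (0.00+7.02)/2 × 0.25 = 0.8775
  [0.25→1.75]: (7.02+7.41)/2 × 1.5 = 10.8225
  [1.75→3.75]: (7.41+3.09)/2 × 2 = 10.5
  [3.75→6.75]: (3.09+0.82)/2 × 3 = 5.865
  Sum = 28.065 mg/L·hr

AUC = 28.1 mg/L·hr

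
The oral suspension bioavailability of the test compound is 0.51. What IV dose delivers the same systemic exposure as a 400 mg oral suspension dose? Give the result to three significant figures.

D_iv = 204 mg

Systemic exposure from an extravascular dose = F × D_ev, so the equivalent IV dose is F × D_ev.
D_iv = F × D_ev = 0.51 × 400 = 204 mg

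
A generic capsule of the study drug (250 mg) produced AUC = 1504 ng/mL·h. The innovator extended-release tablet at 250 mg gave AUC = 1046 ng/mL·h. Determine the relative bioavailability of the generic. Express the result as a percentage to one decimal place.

F_rel = (AUC_test/D_test) / (AUC_ref/D_ref)
      = (1504/250) / (1046/250)
      = 6.016 / 4.184 = 1.4379 = 143.79%

F_rel = 143.8%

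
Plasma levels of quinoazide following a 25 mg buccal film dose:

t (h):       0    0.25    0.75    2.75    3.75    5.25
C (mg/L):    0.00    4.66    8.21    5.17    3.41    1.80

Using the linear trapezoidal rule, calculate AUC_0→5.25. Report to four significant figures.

AUC = 25.38 mg/L·h

Trapezoidal AUC_0→5.25:
  [0→0.25]: (0.00+4.66)/2 × 0.25 = 0.5825
  [0.25→0.75]: (4.66+8.21)/2 × 0.5 = 3.2175
  [0.75→2.75]: (8.21+5.17)/2 × 2 = 13.38
  [2.75→3.75]: (5.17+3.41)/2 × 1 = 4.29
  [3.75→5.25]: (3.41+1.80)/2 × 1.5 = 3.9075
  Sum = 25.3775 mg/L·h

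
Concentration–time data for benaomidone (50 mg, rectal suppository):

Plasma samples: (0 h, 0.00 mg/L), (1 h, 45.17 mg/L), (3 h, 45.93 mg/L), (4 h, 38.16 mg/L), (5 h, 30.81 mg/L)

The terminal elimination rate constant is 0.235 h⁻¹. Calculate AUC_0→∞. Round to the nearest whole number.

AUC = 321 mg/L·h

Trapezoidal AUC_0→5:
  [0→1]: (0.00+45.17)/2 × 1 = 22.585
  [1→3]: (45.17+45.93)/2 × 2 = 91.1
  [3→4]: (45.93+38.16)/2 × 1 = 42.045
  [4→5]: (38.16+30.81)/2 × 1 = 34.485
  Sum = 190.215 mg/L·h
Extrapolated tail: C_last / k_e = 30.81 / 0.235 = 131.106
AUC_0→∞ = 190.215 + 131.106 = 321.321 mg/L·h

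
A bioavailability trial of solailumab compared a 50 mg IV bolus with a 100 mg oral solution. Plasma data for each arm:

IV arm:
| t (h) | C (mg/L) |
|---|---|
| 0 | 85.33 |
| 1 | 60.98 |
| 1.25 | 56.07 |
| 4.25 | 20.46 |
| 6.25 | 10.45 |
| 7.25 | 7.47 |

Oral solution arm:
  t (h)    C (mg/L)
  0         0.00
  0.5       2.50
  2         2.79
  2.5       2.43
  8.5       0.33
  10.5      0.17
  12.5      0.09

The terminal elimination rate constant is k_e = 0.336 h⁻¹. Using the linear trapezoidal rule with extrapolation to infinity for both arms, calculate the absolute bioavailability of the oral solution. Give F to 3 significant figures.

Trapezoidal AUC_0→7.25 (IV):
  [0→1]: (85.33+60.98)/2 × 1 = 73.155
  [1→1.25]: (60.98+56.07)/2 × 0.25 = 14.63125
  [1.25→4.25]: (56.07+20.46)/2 × 3 = 114.795
  [4.25→6.25]: (20.46+10.45)/2 × 2 = 30.91
  [6.25→7.25]: (10.45+7.47)/2 × 1 = 8.96
  Sum = 242.45125 mg/L·h
IV tail: 7.47/0.336 = 22.232; AUC_iv,0→∞ = 242.45125 + 22.232 = 264.68325 mg/L·h
Trapezoidal AUC_0→12.5 (oral solution):
  [0→0.5]: (0.00+2.50)/2 × 0.5 = 0.625
  [0.5→2]: (2.50+2.79)/2 × 1.5 = 3.9675
  [2→2.5]: (2.79+2.43)/2 × 0.5 = 1.305
  [2.5→8.5]: (2.43+0.33)/2 × 6 = 8.28
  [8.5→10.5]: (0.33+0.17)/2 × 2 = 0.5
  [10.5→12.5]: (0.17+0.09)/2 × 2 = 0.26
  Sum = 14.9375 mg/L·h
oral solution tail: 0.09/0.336 = 0.268; AUC_ev,0→∞ = 14.9375 + 0.268 = 15.2055 mg/L·h
F = (AUC_ev/D_ev)/(AUC_iv/D_iv) = (15.2055/100)/(264.68325/50) = 0.152055/5.293665 = 0.0287

F = 0.0287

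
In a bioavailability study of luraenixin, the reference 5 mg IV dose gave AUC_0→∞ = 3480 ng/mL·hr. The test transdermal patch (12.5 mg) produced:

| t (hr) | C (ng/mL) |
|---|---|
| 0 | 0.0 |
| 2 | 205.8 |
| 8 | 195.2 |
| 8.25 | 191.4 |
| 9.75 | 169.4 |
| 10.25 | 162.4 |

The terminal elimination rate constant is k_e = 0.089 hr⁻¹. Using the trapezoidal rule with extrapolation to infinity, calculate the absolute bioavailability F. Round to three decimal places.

F = 0.418

Trapezoidal AUC_0→10.25 (transdermal patch):
  [0→2]: (0.0+205.8)/2 × 2 = 205.8
  [2→8]: (205.8+195.2)/2 × 6 = 1203.0
  [8→8.25]: (195.2+191.4)/2 × 0.25 = 48.325
  [8.25→9.75]: (191.4+169.4)/2 × 1.5 = 270.6
  [9.75→10.25]: (169.4+162.4)/2 × 0.5 = 82.95
  Sum = 1810.675 ng/mL·hr
Tail: C_last/k_e = 162.4/0.089 = 1824.719
AUC_0→∞ (transdermal patch) = 1810.675 + 1824.719 = 3635.394 ng/mL·hr
F = (AUC_ev/D_ev)/(AUC_iv/D_iv) = (3635.394/12.5)/(3480/5) = 290.83152/696 = 0.4179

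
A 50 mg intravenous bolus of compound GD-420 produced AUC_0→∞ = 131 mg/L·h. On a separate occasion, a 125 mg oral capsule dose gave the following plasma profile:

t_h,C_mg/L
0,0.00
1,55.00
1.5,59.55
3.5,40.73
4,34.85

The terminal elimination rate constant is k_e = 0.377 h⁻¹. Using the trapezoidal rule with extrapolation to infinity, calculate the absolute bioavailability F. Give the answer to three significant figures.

F = 0.818

Trapezoidal AUC_0→4 (oral capsule):
  [0→1]: (0.00+55.00)/2 × 1 = 27.5
  [1→1.5]: (55.00+59.55)/2 × 0.5 = 28.6375
  [1.5→3.5]: (59.55+40.73)/2 × 2 = 100.28
  [3.5→4]: (40.73+34.85)/2 × 0.5 = 18.895
  Sum = 175.3125 mg/L·h
Tail: C_last/k_e = 34.85/0.377 = 92.440
AUC_0→∞ (oral capsule) = 175.3125 + 92.440 = 267.7525 mg/L·h
F = (AUC_ev/D_ev)/(AUC_iv/D_iv) = (267.7525/125)/(131/50) = 2.14202/2.62 = 0.8176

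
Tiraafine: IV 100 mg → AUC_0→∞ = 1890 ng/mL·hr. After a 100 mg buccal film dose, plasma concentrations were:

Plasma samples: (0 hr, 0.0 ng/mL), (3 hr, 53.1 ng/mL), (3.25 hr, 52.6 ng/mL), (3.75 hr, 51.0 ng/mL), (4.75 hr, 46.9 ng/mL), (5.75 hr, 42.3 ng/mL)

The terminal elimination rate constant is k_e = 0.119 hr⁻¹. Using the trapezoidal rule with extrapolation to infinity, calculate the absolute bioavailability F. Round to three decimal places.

Trapezoidal AUC_0→5.75 (buccal film):
  [0→3]: (0.0+53.1)/2 × 3 = 79.65
  [3→3.25]: (53.1+52.6)/2 × 0.25 = 13.2125
  [3.25→3.75]: (52.6+51.0)/2 × 0.5 = 25.9
  [3.75→4.75]: (51.0+46.9)/2 × 1 = 48.95
  [4.75→5.75]: (46.9+42.3)/2 × 1 = 44.6
  Sum = 212.3125 ng/mL·hr
Tail: C_last/k_e = 42.3/0.119 = 355.462
AUC_0→∞ (buccal film) = 212.3125 + 355.462 = 567.7745 ng/mL·hr
F = (AUC_ev/D_ev)/(AUC_iv/D_iv) = (567.7745/100)/(1890/100) = 5.677745/18.9 = 0.3004

F = 0.300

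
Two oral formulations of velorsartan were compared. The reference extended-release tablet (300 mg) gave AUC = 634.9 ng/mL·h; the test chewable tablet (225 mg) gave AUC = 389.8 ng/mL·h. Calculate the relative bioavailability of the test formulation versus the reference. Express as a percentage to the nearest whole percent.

F_rel = (AUC_test/D_test) / (AUC_ref/D_ref)
      = (389.8/225) / (634.9/300)
      = 1.73244 / 2.11633 = 0.8186 = 81.86%

F_rel = 82%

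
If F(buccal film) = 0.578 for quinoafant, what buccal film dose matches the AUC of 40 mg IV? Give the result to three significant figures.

D_buccal = 69.2 mg

For equal systemic exposure: F × D_ev = D_iv
D_ev = D_iv / F = 40 / 0.578 = 69.2042 mg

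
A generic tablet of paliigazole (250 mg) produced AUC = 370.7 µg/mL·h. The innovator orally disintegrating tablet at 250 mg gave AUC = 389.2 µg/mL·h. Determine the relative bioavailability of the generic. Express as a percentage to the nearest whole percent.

F_rel = 95%

F_rel = (AUC_test/D_test) / (AUC_ref/D_ref)
      = (370.7/250) / (389.2/250)
      = 1.4828 / 1.5568 = 0.9525 = 95.25%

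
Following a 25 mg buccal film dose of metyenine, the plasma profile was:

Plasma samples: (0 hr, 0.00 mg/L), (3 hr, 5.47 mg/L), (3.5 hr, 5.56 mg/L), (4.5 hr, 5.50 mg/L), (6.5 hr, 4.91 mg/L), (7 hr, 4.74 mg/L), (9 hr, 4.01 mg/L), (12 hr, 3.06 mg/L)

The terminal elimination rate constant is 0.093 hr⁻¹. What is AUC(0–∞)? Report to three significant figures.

AUC = 81.6 mg/L·hr

Trapezoidal AUC_0→12:
  [0→3]: (0.00+5.47)/2 × 3 = 8.205
  [3→3.5]: (5.47+5.56)/2 × 0.5 = 2.7575
  [3.5→4.5]: (5.56+5.50)/2 × 1 = 5.53
  [4.5→6.5]: (5.50+4.91)/2 × 2 = 10.41
  [6.5→7]: (4.91+4.74)/2 × 0.5 = 2.4125
  [7→9]: (4.74+4.01)/2 × 2 = 8.75
  [9→12]: (4.01+3.06)/2 × 3 = 10.605
  Sum = 48.67 mg/L·hr
Extrapolated tail: C_last / k_e = 3.06 / 0.093 = 32.903
AUC_0→∞ = 48.67 + 32.903 = 81.573 mg/L·hr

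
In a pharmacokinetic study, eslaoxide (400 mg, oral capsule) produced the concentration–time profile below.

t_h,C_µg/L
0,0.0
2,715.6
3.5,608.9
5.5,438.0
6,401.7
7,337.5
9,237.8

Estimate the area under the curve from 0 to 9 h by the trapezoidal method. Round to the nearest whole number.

AUC = 3911 µg/L·h

Trapezoidal AUC_0→9:
  [0→2]: (0.0+715.6)/2 × 2 = 715.6
  [2→3.5]: (715.6+608.9)/2 × 1.5 = 993.375
  [3.5→5.5]: (608.9+438.0)/2 × 2 = 1046.9
  [5.5→6]: (438.0+401.7)/2 × 0.5 = 209.925
  [6→7]: (401.7+337.5)/2 × 1 = 369.6
  [7→9]: (337.5+237.8)/2 × 2 = 575.3
  Sum = 3910.7 µg/L·h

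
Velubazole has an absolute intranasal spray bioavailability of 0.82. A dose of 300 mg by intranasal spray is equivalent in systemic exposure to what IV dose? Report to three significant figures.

D_iv = 246 mg

Systemic exposure from an extravascular dose = F × D_ev, so the equivalent IV dose is F × D_ev.
D_iv = F × D_ev = 0.82 × 300 = 246 mg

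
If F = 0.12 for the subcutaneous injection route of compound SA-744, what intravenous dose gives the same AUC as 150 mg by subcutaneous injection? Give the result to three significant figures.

D_iv = 18.0 mg

Systemic exposure from an extravascular dose = F × D_ev, so the equivalent IV dose is F × D_ev.
D_iv = F × D_ev = 0.12 × 150 = 18 mg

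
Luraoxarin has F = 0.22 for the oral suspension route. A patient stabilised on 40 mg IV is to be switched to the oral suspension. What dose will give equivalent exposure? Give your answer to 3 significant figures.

For equal systemic exposure: F × D_ev = D_iv
D_ev = D_iv / F = 40 / 0.22 = 181.818 mg

D_oral = 182 mg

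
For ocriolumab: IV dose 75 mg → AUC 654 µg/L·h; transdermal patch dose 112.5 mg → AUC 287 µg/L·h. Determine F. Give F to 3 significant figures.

F = 0.293

F = (AUC_ev / D_ev) / (AUC_iv / D_iv)
  = (287/112.5) / (654/75)
  = 2.55111 / 8.72 = 0.2926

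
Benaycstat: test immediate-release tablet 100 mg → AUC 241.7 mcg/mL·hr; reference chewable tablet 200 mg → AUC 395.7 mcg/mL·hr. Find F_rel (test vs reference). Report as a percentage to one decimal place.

F_rel = (AUC_test/D_test) / (AUC_ref/D_ref)
      = (241.7/100) / (395.7/200)
      = 2.417 / 1.9785 = 1.2216 = 122.16%

F_rel = 122.2%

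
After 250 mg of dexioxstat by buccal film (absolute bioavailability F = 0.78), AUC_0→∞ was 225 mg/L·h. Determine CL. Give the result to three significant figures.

CL = 0.867 L/h

CL = F × Dose / AUC_0→∞
   = 0.78 × 250 / 225 = 0.866667 L/h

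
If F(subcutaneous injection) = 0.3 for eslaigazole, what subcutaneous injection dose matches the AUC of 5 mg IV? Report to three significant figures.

D_subcutaneous = 16.7 mg

For equal systemic exposure: F × D_ev = D_iv
D_ev = D_iv / F = 5 / 0.3 = 16.6667 mg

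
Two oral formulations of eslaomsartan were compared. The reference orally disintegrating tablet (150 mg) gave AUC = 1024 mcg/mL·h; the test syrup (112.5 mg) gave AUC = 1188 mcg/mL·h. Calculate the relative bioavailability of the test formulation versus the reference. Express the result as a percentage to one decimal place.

F_rel = 154.7%

F_rel = (AUC_test/D_test) / (AUC_ref/D_ref)
      = (1188/112.5) / (1024/150)
      = 10.56 / 6.82667 = 1.5469 = 154.69%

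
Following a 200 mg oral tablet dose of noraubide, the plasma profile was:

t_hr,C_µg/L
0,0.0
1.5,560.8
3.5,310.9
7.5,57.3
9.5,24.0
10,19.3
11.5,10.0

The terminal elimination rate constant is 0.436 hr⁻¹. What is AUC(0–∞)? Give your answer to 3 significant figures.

Trapezoidal AUC_0→11.5:
  [0→1.5]: (0.0+560.8)/2 × 1.5 = 420.6
  [1.5→3.5]: (560.8+310.9)/2 × 2 = 871.7
  [3.5→7.5]: (310.9+57.3)/2 × 4 = 736.4
  [7.5→9.5]: (57.3+24.0)/2 × 2 = 81.3
  [9.5→10]: (24.0+19.3)/2 × 0.5 = 10.825
  [10→11.5]: (19.3+10.0)/2 × 1.5 = 21.975
  Sum = 2142.8 µg/L·hr
Extrapolated tail: C_last / k_e = 10.0 / 0.436 = 22.936
AUC_0→∞ = 2142.8 + 22.936 = 2165.736 µg/L·hr

AUC = 2170 µg/L·hr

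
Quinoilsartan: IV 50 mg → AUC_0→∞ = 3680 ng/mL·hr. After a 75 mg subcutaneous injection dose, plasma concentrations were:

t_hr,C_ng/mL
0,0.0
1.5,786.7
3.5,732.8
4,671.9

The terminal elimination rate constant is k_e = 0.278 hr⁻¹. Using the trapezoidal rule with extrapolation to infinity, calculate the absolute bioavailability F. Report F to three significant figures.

Trapezoidal AUC_0→4 (subcutaneous injection):
  [0→1.5]: (0.0+786.7)/2 × 1.5 = 590.025
  [1.5→3.5]: (786.7+732.8)/2 × 2 = 1519.5
  [3.5→4]: (732.8+671.9)/2 × 0.5 = 351.175
  Sum = 2460.7 ng/mL·hr
Tail: C_last/k_e = 671.9/0.278 = 2416.906
AUC_0→∞ (subcutaneous injection) = 2460.7 + 2416.906 = 4877.606 ng/mL·hr
F = (AUC_ev/D_ev)/(AUC_iv/D_iv) = (4877.606/75)/(3680/50) = 65.0347/73.6 = 0.8836

F = 0.884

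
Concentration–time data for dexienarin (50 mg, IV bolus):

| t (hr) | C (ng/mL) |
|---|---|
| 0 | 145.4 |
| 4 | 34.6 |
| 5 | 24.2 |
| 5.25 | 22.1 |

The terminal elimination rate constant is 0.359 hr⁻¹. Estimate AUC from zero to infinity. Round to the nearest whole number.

Trapezoidal AUC_0→5.25:
  [0→4]: (145.4+34.6)/2 × 4 = 360.0
  [4→5]: (34.6+24.2)/2 × 1 = 29.4
  [5→5.25]: (24.2+22.1)/2 × 0.25 = 5.7875
  Sum = 395.1875 ng/mL·hr
Extrapolated tail: C_last / k_e = 22.1 / 0.359 = 61.560
AUC_0→∞ = 395.1875 + 61.560 = 456.7475 ng/mL·hr

AUC = 457 ng/mL·hr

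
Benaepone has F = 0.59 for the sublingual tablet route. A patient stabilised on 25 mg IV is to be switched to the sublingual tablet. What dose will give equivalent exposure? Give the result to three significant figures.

D_sublingual = 42.4 mg

For equal systemic exposure: F × D_ev = D_iv
D_ev = D_iv / F = 25 / 0.59 = 42.3729 mg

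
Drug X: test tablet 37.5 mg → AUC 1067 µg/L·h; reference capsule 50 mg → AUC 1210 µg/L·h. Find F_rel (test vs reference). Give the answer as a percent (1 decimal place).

F_rel = (AUC_test/D_test) / (AUC_ref/D_ref)
      = (1067/37.5) / (1210/50)
      = 28.4533 / 24.2 = 1.1758 = 117.58%

F_rel = 117.6%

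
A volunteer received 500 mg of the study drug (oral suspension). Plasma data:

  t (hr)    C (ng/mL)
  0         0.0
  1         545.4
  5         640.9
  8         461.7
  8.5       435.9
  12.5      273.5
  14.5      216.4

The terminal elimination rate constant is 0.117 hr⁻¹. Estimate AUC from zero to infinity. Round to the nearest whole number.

Trapezoidal AUC_0→14.5:
  [0→1]: (0.0+545.4)/2 × 1 = 272.7
  [1→5]: (545.4+640.9)/2 × 4 = 2372.6
  [5→8]: (640.9+461.7)/2 × 3 = 1653.9
  [8→8.5]: (461.7+435.9)/2 × 0.5 = 224.4
  [8.5→12.5]: (435.9+273.5)/2 × 4 = 1418.8
  [12.5→14.5]: (273.5+216.4)/2 × 2 = 489.9
  Sum = 6432.3 ng/mL·hr
Extrapolated tail: C_last / k_e = 216.4 / 0.117 = 1849.573
AUC_0→∞ = 6432.3 + 1849.573 = 8281.873 ng/mL·hr

AUC = 8282 ng/mL·hr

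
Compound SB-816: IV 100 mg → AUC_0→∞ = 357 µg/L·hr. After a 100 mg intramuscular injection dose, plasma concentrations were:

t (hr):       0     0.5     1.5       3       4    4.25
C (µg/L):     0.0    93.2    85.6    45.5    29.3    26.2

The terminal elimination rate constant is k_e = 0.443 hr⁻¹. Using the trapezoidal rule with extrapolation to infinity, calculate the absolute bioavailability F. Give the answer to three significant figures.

F = 0.881

Trapezoidal AUC_0→4.25 (intramuscular injection):
  [0→0.5]: (0.0+93.2)/2 × 0.5 = 23.3
  [0.5→1.5]: (93.2+85.6)/2 × 1 = 89.4
  [1.5→3]: (85.6+45.5)/2 × 1.5 = 98.325
  [3→4]: (45.5+29.3)/2 × 1 = 37.4
  [4→4.25]: (29.3+26.2)/2 × 0.25 = 6.9375
  Sum = 255.3625 µg/L·hr
Tail: C_last/k_e = 26.2/0.443 = 59.142
AUC_0→∞ (intramuscular injection) = 255.3625 + 59.142 = 314.5045 µg/L·hr
F = (AUC_ev/D_ev)/(AUC_iv/D_iv) = (314.5045/100)/(357/100) = 3.145045/3.57 = 0.8810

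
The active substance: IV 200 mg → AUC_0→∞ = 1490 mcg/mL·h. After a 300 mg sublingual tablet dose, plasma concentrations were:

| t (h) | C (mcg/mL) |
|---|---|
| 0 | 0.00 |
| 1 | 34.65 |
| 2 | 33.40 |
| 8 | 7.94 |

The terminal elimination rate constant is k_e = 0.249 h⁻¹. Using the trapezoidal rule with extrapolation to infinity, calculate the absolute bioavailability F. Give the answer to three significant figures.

Trapezoidal AUC_0→8 (sublingual tablet):
  [0→1]: (0.00+34.65)/2 × 1 = 17.325
  [1→2]: (34.65+33.40)/2 × 1 = 34.025
  [2→8]: (33.40+7.94)/2 × 6 = 124.02
  Sum = 175.37 mcg/mL·h
Tail: C_last/k_e = 7.94/0.249 = 31.888
AUC_0→∞ (sublingual tablet) = 175.37 + 31.888 = 207.258 mcg/mL·h
F = (AUC_ev/D_ev)/(AUC_iv/D_iv) = (207.258/300)/(1490/200) = 0.69086/7.45 = 0.0927

F = 0.0927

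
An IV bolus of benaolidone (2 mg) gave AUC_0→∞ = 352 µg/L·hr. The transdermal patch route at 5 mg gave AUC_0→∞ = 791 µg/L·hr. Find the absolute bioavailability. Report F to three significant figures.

F = (AUC_ev / D_ev) / (AUC_iv / D_iv)
  = (791/5) / (352/2)
  = 158.2 / 176 = 0.8989

F = 0.899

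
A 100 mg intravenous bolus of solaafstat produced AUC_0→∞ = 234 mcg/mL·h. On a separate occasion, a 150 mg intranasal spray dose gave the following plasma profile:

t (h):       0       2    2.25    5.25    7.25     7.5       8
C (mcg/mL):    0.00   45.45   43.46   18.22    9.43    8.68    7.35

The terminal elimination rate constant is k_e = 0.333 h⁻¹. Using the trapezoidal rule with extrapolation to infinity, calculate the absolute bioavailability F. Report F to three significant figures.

F = 0.584

Trapezoidal AUC_0→8 (intranasal spray):
  [0→2]: (0.00+45.45)/2 × 2 = 45.45
  [2→2.25]: (45.45+43.46)/2 × 0.25 = 11.11375
  [2.25→5.25]: (43.46+18.22)/2 × 3 = 92.52
  [5.25→7.25]: (18.22+9.43)/2 × 2 = 27.65
  [7.25→7.5]: (9.43+8.68)/2 × 0.25 = 2.26375
  [7.5→8]: (8.68+7.35)/2 × 0.5 = 4.0075
  Sum = 183.005 mcg/mL·h
Tail: C_last/k_e = 7.35/0.333 = 22.072
AUC_0→∞ (intranasal spray) = 183.005 + 22.072 = 205.077 mcg/mL·h
F = (AUC_ev/D_ev)/(AUC_iv/D_iv) = (205.077/150)/(234/100) = 1.36718/2.34 = 0.5843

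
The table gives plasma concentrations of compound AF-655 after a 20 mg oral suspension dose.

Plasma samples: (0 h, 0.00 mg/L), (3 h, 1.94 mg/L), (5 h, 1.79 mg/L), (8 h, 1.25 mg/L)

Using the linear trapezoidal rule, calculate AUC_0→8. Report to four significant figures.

Trapezoidal AUC_0→8:
  [0→3]: (0.00+1.94)/2 × 3 = 2.91
  [3→5]: (1.94+1.79)/2 × 2 = 3.73
  [5→8]: (1.79+1.25)/2 × 3 = 4.56
  Sum = 11.2 mg/L·h

AUC = 11.20 mg/L·h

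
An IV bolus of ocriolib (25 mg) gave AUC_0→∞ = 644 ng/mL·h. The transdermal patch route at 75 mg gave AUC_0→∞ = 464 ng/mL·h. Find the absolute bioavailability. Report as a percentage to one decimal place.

F = (AUC_ev / D_ev) / (AUC_iv / D_iv)
  = (464/75) / (644/25)
  = 6.18667 / 25.76 = 0.2402
  = 24.02%

F = 24.0%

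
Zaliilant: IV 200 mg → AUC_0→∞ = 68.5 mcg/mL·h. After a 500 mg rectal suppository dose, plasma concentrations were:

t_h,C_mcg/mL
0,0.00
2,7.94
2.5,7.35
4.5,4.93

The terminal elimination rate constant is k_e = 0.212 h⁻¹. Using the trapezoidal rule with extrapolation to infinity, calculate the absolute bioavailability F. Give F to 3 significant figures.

F = 0.276

Trapezoidal AUC_0→4.5 (rectal suppository):
  [0→2]: (0.00+7.94)/2 × 2 = 7.94
  [2→2.5]: (7.94+7.35)/2 × 0.5 = 3.8225
  [2.5→4.5]: (7.35+4.93)/2 × 2 = 12.28
  Sum = 24.0425 mcg/mL·h
Tail: C_last/k_e = 4.93/0.212 = 23.255
AUC_0→∞ (rectal suppository) = 24.0425 + 23.255 = 47.2975 mcg/mL·h
F = (AUC_ev/D_ev)/(AUC_iv/D_iv) = (47.2975/500)/(68.5/200) = 0.094595/0.3425 = 0.2762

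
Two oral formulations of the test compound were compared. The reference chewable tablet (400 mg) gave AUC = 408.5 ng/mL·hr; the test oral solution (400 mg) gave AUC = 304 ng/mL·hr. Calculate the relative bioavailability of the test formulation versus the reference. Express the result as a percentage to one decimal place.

F_rel = (AUC_test/D_test) / (AUC_ref/D_ref)
      = (304/400) / (408.5/400)
      = 0.76 / 1.02125 = 0.7442 = 74.42%

F_rel = 74.4%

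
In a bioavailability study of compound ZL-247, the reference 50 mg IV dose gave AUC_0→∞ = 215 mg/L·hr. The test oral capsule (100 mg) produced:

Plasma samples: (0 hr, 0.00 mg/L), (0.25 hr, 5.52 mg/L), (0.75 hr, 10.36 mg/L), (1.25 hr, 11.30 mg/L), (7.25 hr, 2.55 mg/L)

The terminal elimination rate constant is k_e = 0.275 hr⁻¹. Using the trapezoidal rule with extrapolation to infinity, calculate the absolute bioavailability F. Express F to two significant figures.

Trapezoidal AUC_0→7.25 (oral capsule):
  [0→0.25]: (0.00+5.52)/2 × 0.25 = 0.69
  [0.25→0.75]: (5.52+10.36)/2 × 0.5 = 3.97
  [0.75→1.25]: (10.36+11.30)/2 × 0.5 = 5.415
  [1.25→7.25]: (11.30+2.55)/2 × 6 = 41.55
  Sum = 51.625 mg/L·hr
Tail: C_last/k_e = 2.55/0.275 = 9.273
AUC_0→∞ (oral capsule) = 51.625 + 9.273 = 60.898 mg/L·hr
F = (AUC_ev/D_ev)/(AUC_iv/D_iv) = (60.898/100)/(215/50) = 0.60898/4.3 = 0.1416

F = 0.14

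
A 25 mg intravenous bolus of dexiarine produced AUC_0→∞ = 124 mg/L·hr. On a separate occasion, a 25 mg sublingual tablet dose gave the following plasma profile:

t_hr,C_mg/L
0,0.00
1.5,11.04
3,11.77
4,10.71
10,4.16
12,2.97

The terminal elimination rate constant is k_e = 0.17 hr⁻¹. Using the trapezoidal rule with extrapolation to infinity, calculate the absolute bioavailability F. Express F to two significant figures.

F = 0.85

Trapezoidal AUC_0→12 (sublingual tablet):
  [0→1.5]: (0.00+11.04)/2 × 1.5 = 8.28
  [1.5→3]: (11.04+11.77)/2 × 1.5 = 17.1075
  [3→4]: (11.77+10.71)/2 × 1 = 11.24
  [4→10]: (10.71+4.16)/2 × 6 = 44.61
  [10→12]: (4.16+2.97)/2 × 2 = 7.13
  Sum = 88.3675 mg/L·hr
Tail: C_last/k_e = 2.97/0.17 = 17.471
AUC_0→∞ (sublingual tablet) = 88.3675 + 17.471 = 105.8385 mg/L·hr
F = (AUC_ev/D_ev)/(AUC_iv/D_iv) = (105.8385/25)/(124/25) = 4.23354/4.96 = 0.8535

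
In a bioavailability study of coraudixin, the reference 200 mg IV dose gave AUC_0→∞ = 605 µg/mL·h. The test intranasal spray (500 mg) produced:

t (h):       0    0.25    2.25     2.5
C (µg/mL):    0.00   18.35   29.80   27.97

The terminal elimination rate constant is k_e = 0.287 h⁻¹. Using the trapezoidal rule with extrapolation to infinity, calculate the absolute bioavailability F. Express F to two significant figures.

Trapezoidal AUC_0→2.5 (intranasal spray):
  [0→0.25]: (0.00+18.35)/2 × 0.25 = 2.29375
  [0.25→2.25]: (18.35+29.80)/2 × 2 = 48.15
  [2.25→2.5]: (29.80+27.97)/2 × 0.25 = 7.22125
  Sum = 57.665 µg/mL·h
Tail: C_last/k_e = 27.97/0.287 = 97.456
AUC_0→∞ (intranasal spray) = 57.665 + 97.456 = 155.121 µg/mL·h
F = (AUC_ev/D_ev)/(AUC_iv/D_iv) = (155.121/500)/(605/200) = 0.310242/3.025 = 0.1026

F = 0.10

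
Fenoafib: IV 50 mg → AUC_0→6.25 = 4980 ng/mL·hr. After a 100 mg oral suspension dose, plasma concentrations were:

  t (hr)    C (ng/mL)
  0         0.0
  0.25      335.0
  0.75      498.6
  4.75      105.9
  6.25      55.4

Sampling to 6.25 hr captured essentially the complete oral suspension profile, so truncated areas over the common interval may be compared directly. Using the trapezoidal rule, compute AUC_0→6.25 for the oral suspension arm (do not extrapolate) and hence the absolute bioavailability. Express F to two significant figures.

F = 0.16

Trapezoidal AUC_0→6.25 (oral suspension):
  [0→0.25]: (0.0+335.0)/2 × 0.25 = 41.875
  [0.25→0.75]: (335.0+498.6)/2 × 0.5 = 208.4
  [0.75→4.75]: (498.6+105.9)/2 × 4 = 1209.0
  [4.75→6.25]: (105.9+55.4)/2 × 1.5 = 120.975
  Sum = 1580.25 ng/mL·hr
F = (AUC_ev/D_ev)/(AUC_iv/D_iv) = (1580.25/100)/(4980/50) = 15.8025/99.6 = 0.1587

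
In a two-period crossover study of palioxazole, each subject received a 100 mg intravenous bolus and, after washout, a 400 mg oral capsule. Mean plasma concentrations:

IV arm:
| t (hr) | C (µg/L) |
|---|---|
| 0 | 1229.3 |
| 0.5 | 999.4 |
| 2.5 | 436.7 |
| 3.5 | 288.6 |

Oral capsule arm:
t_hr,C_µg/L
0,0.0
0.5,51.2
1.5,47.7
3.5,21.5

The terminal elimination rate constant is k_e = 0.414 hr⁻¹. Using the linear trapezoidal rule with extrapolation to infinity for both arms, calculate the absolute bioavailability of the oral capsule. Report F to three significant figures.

F = 0.0150

Trapezoidal AUC_0→3.5 (IV):
  [0→0.5]: (1229.3+999.4)/2 × 0.5 = 557.175
  [0.5→2.5]: (999.4+436.7)/2 × 2 = 1436.1
  [2.5→3.5]: (436.7+288.6)/2 × 1 = 362.65
  Sum = 2355.925 µg/L·hr
IV tail: 288.6/0.414 = 697.101; AUC_iv,0→∞ = 2355.925 + 697.101 = 3053.026 µg/L·hr
Trapezoidal AUC_0→3.5 (oral capsule):
  [0→0.5]: (0.0+51.2)/2 × 0.5 = 12.8
  [0.5→1.5]: (51.2+47.7)/2 × 1 = 49.45
  [1.5→3.5]: (47.7+21.5)/2 × 2 = 69.2
  Sum = 131.45 µg/L·hr
oral capsule tail: 21.5/0.414 = 51.932; AUC_ev,0→∞ = 131.45 + 51.932 = 183.382 µg/L·hr
F = (AUC_ev/D_ev)/(AUC_iv/D_iv) = (183.382/400)/(3053.026/100) = 0.458455/30.53026 = 0.0150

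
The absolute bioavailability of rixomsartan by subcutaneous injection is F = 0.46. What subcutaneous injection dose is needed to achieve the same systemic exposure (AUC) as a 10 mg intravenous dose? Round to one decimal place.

For equal systemic exposure: F × D_ev = D_iv
D_ev = D_iv / F = 10 / 0.46 = 21.7391 mg

D_subcutaneous = 21.7 mg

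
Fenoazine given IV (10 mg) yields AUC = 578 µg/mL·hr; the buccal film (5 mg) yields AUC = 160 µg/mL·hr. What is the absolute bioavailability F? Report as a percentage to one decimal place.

F = (AUC_ev / D_ev) / (AUC_iv / D_iv)
  = (160/5) / (578/10)
  = 32 / 57.8 = 0.5536
  = 55.36%

F = 55.4%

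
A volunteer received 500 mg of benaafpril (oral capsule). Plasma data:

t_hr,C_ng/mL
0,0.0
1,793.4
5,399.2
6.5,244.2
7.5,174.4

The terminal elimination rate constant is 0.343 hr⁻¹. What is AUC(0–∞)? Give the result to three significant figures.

AUC = 3980 ng/mL·hr

Trapezoidal AUC_0→7.5:
  [0→1]: (0.0+793.4)/2 × 1 = 396.7
  [1→5]: (793.4+399.2)/2 × 4 = 2385.2
  [5→6.5]: (399.2+244.2)/2 × 1.5 = 482.55
  [6.5→7.5]: (244.2+174.4)/2 × 1 = 209.3
  Sum = 3473.75 ng/mL·hr
Extrapolated tail: C_last / k_e = 174.4 / 0.343 = 508.455
AUC_0→∞ = 3473.75 + 508.455 = 3982.205 ng/mL·hr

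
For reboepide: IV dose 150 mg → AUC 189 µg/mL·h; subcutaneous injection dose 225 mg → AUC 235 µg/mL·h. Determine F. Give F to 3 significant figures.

F = 0.829

F = (AUC_ev / D_ev) / (AUC_iv / D_iv)
  = (235/225) / (189/150)
  = 1.04444 / 1.26 = 0.8289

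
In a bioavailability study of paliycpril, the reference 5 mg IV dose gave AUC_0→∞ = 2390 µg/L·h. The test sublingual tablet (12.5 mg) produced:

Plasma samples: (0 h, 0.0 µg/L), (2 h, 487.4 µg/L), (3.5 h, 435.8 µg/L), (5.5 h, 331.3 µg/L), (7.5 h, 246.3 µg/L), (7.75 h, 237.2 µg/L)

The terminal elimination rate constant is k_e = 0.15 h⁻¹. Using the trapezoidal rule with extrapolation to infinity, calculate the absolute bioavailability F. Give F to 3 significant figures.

F = 0.697

Trapezoidal AUC_0→7.75 (sublingual tablet):
  [0→2]: (0.0+487.4)/2 × 2 = 487.4
  [2→3.5]: (487.4+435.8)/2 × 1.5 = 692.4
  [3.5→5.5]: (435.8+331.3)/2 × 2 = 767.1
  [5.5→7.5]: (331.3+246.3)/2 × 2 = 577.6
  [7.5→7.75]: (246.3+237.2)/2 × 0.25 = 60.4375
  Sum = 2584.9375 µg/L·h
Tail: C_last/k_e = 237.2/0.15 = 1581.333
AUC_0→∞ (sublingual tablet) = 2584.9375 + 1581.333 = 4166.2705 µg/L·h
F = (AUC_ev/D_ev)/(AUC_iv/D_iv) = (4166.2705/12.5)/(2390/5) = 333.30164/478 = 0.6973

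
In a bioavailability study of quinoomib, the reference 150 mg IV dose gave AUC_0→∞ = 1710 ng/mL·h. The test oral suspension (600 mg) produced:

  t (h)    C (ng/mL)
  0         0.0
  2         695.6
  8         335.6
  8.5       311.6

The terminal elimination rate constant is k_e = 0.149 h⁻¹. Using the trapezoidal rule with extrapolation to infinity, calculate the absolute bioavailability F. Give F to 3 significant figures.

F = 0.883

Trapezoidal AUC_0→8.5 (oral suspension):
  [0→2]: (0.0+695.6)/2 × 2 = 695.6
  [2→8]: (695.6+335.6)/2 × 6 = 3093.6
  [8→8.5]: (335.6+311.6)/2 × 0.5 = 161.8
  Sum = 3951.0 ng/mL·h
Tail: C_last/k_e = 311.6/0.149 = 2091.275
AUC_0→∞ (oral suspension) = 3951.0 + 2091.275 = 6042.275 ng/mL·h
F = (AUC_ev/D_ev)/(AUC_iv/D_iv) = (6042.275/600)/(1710/150) = 10.0705/11.4 = 0.8834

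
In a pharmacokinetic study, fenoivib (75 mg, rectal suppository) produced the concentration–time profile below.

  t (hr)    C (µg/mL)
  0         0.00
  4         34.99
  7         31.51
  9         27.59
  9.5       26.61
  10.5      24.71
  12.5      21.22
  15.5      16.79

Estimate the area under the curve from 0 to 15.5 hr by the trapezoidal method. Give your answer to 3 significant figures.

Trapezoidal AUC_0→15.5:
  [0→4]: (0.00+34.99)/2 × 4 = 69.98
  [4→7]: (34.99+31.51)/2 × 3 = 99.75
  [7→9]: (31.51+27.59)/2 × 2 = 59.1
  [9→9.5]: (27.59+26.61)/2 × 0.5 = 13.55
  [9.5→10.5]: (26.61+24.71)/2 × 1 = 25.66
  [10.5→12.5]: (24.71+21.22)/2 × 2 = 45.93
  [12.5→15.5]: (21.22+16.79)/2 × 3 = 57.015
  Sum = 370.985 µg/mL·hr

AUC = 371 µg/mL·hr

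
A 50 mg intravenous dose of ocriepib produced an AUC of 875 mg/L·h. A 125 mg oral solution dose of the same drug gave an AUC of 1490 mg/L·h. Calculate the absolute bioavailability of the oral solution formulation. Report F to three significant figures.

F = 0.681

F = (AUC_ev / D_ev) / (AUC_iv / D_iv)
  = (1490/125) / (875/50)
  = 11.92 / 17.5 = 0.6811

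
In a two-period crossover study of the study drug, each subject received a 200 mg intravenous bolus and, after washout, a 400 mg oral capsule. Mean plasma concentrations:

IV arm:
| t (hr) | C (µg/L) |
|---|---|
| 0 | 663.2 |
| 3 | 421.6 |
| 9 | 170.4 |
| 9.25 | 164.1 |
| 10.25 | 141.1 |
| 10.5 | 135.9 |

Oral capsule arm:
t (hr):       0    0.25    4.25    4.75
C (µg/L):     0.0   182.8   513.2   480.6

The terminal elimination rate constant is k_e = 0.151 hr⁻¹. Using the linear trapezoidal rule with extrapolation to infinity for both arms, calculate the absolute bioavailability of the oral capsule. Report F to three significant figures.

F = 0.535

Trapezoidal AUC_0→10.5 (IV):
  [0→3]: (663.2+421.6)/2 × 3 = 1627.2
  [3→9]: (421.6+170.4)/2 × 6 = 1776.0
  [9→9.25]: (170.4+164.1)/2 × 0.25 = 41.8125
  [9.25→10.25]: (164.1+141.1)/2 × 1 = 152.6
  [10.25→10.5]: (141.1+135.9)/2 × 0.25 = 34.625
  Sum = 3632.2375 µg/L·hr
IV tail: 135.9/0.151 = 900.000; AUC_iv,0→∞ = 3632.2375 + 900.000 = 4532.2375 µg/L·hr
Trapezoidal AUC_0→4.75 (oral capsule):
  [0→0.25]: (0.0+182.8)/2 × 0.25 = 22.85
  [0.25→4.25]: (182.8+513.2)/2 × 4 = 1392.0
  [4.25→4.75]: (513.2+480.6)/2 × 0.5 = 248.45
  Sum = 1663.3 µg/L·hr
oral capsule tail: 480.6/0.151 = 3182.781; AUC_ev,0→∞ = 1663.3 + 3182.781 = 4846.081 µg/L·hr
F = (AUC_ev/D_ev)/(AUC_iv/D_iv) = (4846.081/400)/(4532.2375/200) = 12.1152/22.6612 = 0.5346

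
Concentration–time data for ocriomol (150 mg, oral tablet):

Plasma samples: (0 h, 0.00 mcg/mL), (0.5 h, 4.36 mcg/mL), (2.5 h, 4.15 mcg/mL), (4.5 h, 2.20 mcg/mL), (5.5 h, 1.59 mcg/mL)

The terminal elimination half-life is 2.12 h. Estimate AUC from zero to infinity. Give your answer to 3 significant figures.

Trapezoidal AUC_0→5.5:
  [0→0.5]: (0.00+4.36)/2 × 0.5 = 1.09
  [0.5→2.5]: (4.36+4.15)/2 × 2 = 8.51
  [2.5→4.5]: (4.15+2.20)/2 × 2 = 6.35
  [4.5→5.5]: (2.20+1.59)/2 × 1 = 1.895
  Sum = 17.845 mcg/mL·h
k_e = ln2 / t½ = 0.693147 / 2.12 = 0.3270 h^-1
Extrapolated tail: C_last / k_e = 1.59 / 0.327 = 4.862
AUC_0→∞ = 17.845 + 4.862 = 22.707 mcg/mL·h

AUC = 22.7 mcg/mL·h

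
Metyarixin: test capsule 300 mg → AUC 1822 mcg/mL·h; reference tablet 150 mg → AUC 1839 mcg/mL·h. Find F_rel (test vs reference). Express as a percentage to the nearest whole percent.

F_rel = (AUC_test/D_test) / (AUC_ref/D_ref)
      = (1822/300) / (1839/150)
      = 6.07333 / 12.26 = 0.4954 = 49.54%

F_rel = 50%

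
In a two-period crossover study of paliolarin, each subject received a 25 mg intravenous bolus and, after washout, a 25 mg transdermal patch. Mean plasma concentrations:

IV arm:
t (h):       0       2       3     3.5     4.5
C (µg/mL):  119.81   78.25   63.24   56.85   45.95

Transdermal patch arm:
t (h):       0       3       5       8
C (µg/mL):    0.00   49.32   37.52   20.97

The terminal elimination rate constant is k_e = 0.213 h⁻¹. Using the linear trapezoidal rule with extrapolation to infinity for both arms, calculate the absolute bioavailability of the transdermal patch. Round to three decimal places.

Trapezoidal AUC_0→4.5 (IV):
  [0→2]: (119.81+78.25)/2 × 2 = 198.06
  [2→3]: (78.25+63.24)/2 × 1 = 70.745
  [3→3.5]: (63.24+56.85)/2 × 0.5 = 30.0225
  [3.5→4.5]: (56.85+45.95)/2 × 1 = 51.4
  Sum = 350.2275 µg/mL·h
IV tail: 45.95/0.213 = 215.728; AUC_iv,0→∞ = 350.2275 + 215.728 = 565.9555 µg/mL·h
Trapezoidal AUC_0→8 (transdermal patch):
  [0→3]: (0.00+49.32)/2 × 3 = 73.98
  [3→5]: (49.32+37.52)/2 × 2 = 86.84
  [5→8]: (37.52+20.97)/2 × 3 = 87.735
  Sum = 248.555 µg/mL·h
transdermal patch tail: 20.97/0.213 = 98.451; AUC_ev,0→∞ = 248.555 + 98.451 = 347.006 µg/mL·h
F = (AUC_ev/D_ev)/(AUC_iv/D_iv) = (347.006/25)/(565.9555/25) = 13.88024/22.63822 = 0.6131

F = 0.613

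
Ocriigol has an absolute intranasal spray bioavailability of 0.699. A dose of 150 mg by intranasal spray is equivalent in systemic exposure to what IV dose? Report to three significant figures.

Systemic exposure from an extravascular dose = F × D_ev, so the equivalent IV dose is F × D_ev.
D_iv = F × D_ev = 0.699 × 150 = 104.85 mg

D_iv = 105 mg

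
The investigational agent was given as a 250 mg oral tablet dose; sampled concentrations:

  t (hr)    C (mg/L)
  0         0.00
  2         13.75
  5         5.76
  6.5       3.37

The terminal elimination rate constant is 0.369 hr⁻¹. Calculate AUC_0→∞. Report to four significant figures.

AUC = 59.00 mg/L·hr

Trapezoidal AUC_0→6.5:
  [0→2]: (0.00+13.75)/2 × 2 = 13.75
  [2→5]: (13.75+5.76)/2 × 3 = 29.265
  [5→6.5]: (5.76+3.37)/2 × 1.5 = 6.8475
  Sum = 49.8625 mg/L·hr
Extrapolated tail: C_last / k_e = 3.37 / 0.369 = 9.133
AUC_0→∞ = 49.8625 + 9.133 = 58.9955 mg/L·hr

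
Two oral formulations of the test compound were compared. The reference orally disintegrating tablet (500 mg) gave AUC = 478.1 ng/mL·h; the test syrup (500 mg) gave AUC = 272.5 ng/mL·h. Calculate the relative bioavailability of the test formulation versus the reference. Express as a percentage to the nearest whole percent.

F_rel = 57%

F_rel = (AUC_test/D_test) / (AUC_ref/D_ref)
      = (272.5/500) / (478.1/500)
      = 0.545 / 0.9562 = 0.5700 = 57.00%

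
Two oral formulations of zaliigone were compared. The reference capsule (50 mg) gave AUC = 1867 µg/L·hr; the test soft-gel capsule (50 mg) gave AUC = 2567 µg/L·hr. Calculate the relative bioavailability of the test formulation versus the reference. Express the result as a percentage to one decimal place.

F_rel = 137.5%

F_rel = (AUC_test/D_test) / (AUC_ref/D_ref)
      = (2567/50) / (1867/50)
      = 51.34 / 37.34 = 1.3749 = 137.49%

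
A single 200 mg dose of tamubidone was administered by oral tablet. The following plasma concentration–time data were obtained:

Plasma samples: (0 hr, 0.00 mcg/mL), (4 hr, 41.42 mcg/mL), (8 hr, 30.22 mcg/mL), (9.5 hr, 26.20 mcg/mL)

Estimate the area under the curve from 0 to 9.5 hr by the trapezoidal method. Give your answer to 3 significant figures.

AUC = 268 mcg/mL·hr

Trapezoidal AUC_0→9.5:
  [0→4]: (0.00+41.42)/2 × 4 = 82.84
  [4→8]: (41.42+30.22)/2 × 4 = 143.28
  [8→9.5]: (30.22+26.20)/2 × 1.5 = 42.315
  Sum = 268.435 mcg/mL·hr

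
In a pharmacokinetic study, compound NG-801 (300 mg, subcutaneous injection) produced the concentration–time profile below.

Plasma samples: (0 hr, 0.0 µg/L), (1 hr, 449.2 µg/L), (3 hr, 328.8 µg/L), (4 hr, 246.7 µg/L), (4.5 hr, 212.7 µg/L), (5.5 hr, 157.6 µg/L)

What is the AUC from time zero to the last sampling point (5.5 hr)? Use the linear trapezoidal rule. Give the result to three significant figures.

Trapezoidal AUC_0→5.5:
  [0→1]: (0.0+449.2)/2 × 1 = 224.6
  [1→3]: (449.2+328.8)/2 × 2 = 778.0
  [3→4]: (328.8+246.7)/2 × 1 = 287.75
  [4→4.5]: (246.7+212.7)/2 × 0.5 = 114.85
  [4.5→5.5]: (212.7+157.6)/2 × 1 = 185.15
  Sum = 1590.35 µg/L·hr

AUC = 1590 µg/L·hr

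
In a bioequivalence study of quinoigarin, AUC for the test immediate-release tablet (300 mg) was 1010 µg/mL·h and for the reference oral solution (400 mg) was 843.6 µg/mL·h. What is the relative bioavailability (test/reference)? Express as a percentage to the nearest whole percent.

F_rel = (AUC_test/D_test) / (AUC_ref/D_ref)
      = (1010/300) / (843.6/400)
      = 3.36667 / 2.109 = 1.5963 = 159.63%

F_rel = 160%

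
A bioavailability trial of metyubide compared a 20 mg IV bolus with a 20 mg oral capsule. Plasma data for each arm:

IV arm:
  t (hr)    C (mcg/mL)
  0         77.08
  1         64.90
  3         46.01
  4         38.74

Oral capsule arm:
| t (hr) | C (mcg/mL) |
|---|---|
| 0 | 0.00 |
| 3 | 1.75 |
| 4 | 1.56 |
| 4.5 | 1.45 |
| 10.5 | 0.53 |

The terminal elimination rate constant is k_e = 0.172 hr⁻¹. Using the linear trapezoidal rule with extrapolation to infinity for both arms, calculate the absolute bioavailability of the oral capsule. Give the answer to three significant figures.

Trapezoidal AUC_0→4 (IV):
  [0→1]: (77.08+64.90)/2 × 1 = 70.99
  [1→3]: (64.90+46.01)/2 × 2 = 110.91
  [3→4]: (46.01+38.74)/2 × 1 = 42.375
  Sum = 224.275 mcg/mL·hr
IV tail: 38.74/0.172 = 225.233; AUC_iv,0→∞ = 224.275 + 225.233 = 449.508 mcg/mL·hr
Trapezoidal AUC_0→10.5 (oral capsule):
  [0→3]: (0.00+1.75)/2 × 3 = 2.625
  [3→4]: (1.75+1.56)/2 × 1 = 1.655
  [4→4.5]: (1.56+1.45)/2 × 0.5 = 0.7525
  [4.5→10.5]: (1.45+0.53)/2 × 6 = 5.94
  Sum = 10.9725 mcg/mL·hr
oral capsule tail: 0.53/0.172 = 3.081; AUC_ev,0→∞ = 10.9725 + 3.081 = 14.0535 mcg/mL·hr
F = (AUC_ev/D_ev)/(AUC_iv/D_iv) = (14.0535/20)/(449.508/20) = 0.702675/22.4754 = 0.0313

F = 0.0313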